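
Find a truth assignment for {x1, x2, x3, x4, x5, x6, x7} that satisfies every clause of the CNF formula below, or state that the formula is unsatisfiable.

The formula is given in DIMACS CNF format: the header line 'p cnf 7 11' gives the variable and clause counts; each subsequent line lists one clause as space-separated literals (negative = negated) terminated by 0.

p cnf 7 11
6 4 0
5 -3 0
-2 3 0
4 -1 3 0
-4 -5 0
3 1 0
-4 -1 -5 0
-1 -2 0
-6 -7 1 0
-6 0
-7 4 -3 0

x1 ↦ True, x2 ↦ False, x3 ↦ False, x4 ↦ True, x5 ↦ False, x6 ↦ False, x7 ↦ True

(¬x6) alone gives x6 = False.
(x4) alone gives x4 = True.
(¬x5) alone gives x5 = False.
(¬x3) alone gives x3 = False.
(¬x2) alone gives x2 = False.
(x1) alone gives x1 = True.
All clauses hold; x7 can take either value.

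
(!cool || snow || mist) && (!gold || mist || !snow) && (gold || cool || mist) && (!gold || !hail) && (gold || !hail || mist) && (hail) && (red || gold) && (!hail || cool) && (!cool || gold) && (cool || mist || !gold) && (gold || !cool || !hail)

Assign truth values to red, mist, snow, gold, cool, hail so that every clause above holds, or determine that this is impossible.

(hail) alone gives hail = true.
(!gold) alone gives gold = false.
(mist) alone gives mist = true.
(red) alone gives red = true.
(cool) alone gives cool = true.
But (!cool) is also a unit clause — contradiction.

UNSATISFIABLE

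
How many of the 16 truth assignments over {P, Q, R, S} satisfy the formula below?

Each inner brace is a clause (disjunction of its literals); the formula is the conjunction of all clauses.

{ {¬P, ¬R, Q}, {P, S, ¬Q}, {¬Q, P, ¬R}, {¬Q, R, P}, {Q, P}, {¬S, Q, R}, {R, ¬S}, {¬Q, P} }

There are 2^4 = 16 truth assignments over (P, Q, R, S).
Split on P. With P = True, the clauses containing P are satisfied and ¬P drops from the rest; 4 of the 2^3 = 8 assignments to the other variables satisfy what remains.
With P = False, by the same count on the reduced clause set, 0 assignments work.
(One model: P=T, Q=F, R=F, S=F.)
Total: 4 + 0 = 4.

4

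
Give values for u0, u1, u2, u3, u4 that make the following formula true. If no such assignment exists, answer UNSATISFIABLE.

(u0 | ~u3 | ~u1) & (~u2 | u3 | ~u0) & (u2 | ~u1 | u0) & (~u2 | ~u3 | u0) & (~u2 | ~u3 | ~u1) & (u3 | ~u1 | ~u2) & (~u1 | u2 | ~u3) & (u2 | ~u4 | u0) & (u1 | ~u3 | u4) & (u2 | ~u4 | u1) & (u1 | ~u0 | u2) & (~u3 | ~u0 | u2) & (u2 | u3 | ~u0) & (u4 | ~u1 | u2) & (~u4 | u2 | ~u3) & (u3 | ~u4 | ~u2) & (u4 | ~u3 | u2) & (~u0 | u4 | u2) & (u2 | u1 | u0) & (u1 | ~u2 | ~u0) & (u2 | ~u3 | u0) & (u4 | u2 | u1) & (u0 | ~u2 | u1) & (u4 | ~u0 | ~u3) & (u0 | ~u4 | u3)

UNSATISFIABLE

Try u0 = 1.
Try u2 = 0.
The clause (u1) is unit, so u1 = 1.
The clause (~u3) is unit, so u3 = 0.
Now (u3) is unsatisfied and unit — conflict.
That branch fails; take u2 = 1 instead.
The clause (u3) is unit, so u3 = 1.
The clause (~u1) is unit, so u1 = 0.
Now (u1) is unsatisfied and unit — conflict.
Both values of u2 lead to a conflict.
That branch fails; take u0 = 0 instead.
Try u3 = 0.
The clause (~u4) is unit, so u4 = 0.
Try u2 = 1.
The clause (~u1) is unit, so u1 = 0.
Now (u1) is unsatisfied and unit — conflict.
That branch fails; take u2 = 0 instead.
The clause (~u1) is unit, so u1 = 0.
Now (u1) is unsatisfied and unit — conflict.
Both values of u2 lead to a conflict.
That branch fails; take u3 = 1 instead.
The clause (~u1) is unit, so u1 = 0.
The clause (~u2) is unit, so u2 = 0.
Now (u2) is unsatisfied and unit — conflict.
Both values of u3 lead to a conflict.
Both values of u0 lead to a conflict.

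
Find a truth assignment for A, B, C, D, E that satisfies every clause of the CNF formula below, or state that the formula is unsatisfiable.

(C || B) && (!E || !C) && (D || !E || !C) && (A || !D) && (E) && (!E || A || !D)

The clause (E) is unit, so E = true.
The clause (!C) is unit, so C = false.
The clause (B) is unit, so B = true.
Try A = true.
No clause remains; D is free.

A ↦ true, B ↦ true, C ↦ false, D ↦ false, E ↦ true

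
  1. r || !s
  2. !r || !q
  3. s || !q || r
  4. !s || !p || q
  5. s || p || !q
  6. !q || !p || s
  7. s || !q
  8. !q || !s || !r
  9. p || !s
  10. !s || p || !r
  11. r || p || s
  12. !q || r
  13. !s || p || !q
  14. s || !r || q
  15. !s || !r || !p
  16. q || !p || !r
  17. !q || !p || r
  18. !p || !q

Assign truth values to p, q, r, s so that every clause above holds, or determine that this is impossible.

Branch on r: set r = false.
Unit clause (!s) forces s = false.
Unit clause (!q) forces q = false.
Unit clause (p) forces p = true.
This assignment satisfies each clause.

p ↦ true, q ↦ false, r ↦ false, s ↦ false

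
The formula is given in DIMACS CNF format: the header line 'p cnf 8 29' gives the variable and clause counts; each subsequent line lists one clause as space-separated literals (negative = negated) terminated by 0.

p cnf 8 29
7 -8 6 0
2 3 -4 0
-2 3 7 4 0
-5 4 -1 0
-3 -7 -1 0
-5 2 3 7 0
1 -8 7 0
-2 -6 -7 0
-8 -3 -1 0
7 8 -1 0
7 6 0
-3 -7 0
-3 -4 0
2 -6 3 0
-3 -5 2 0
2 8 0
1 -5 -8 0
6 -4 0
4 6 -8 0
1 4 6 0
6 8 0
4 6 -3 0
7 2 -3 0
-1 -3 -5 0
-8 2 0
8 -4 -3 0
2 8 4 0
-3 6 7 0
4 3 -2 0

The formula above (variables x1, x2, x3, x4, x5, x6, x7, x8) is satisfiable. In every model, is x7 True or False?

Suppose x7 = True.
From the singleton clause (¬x3), x3 = False.
Branch on x2: set x2 = True.
From the singleton clause (¬x6), x6 = False.
From the singleton clause (¬x4), x4 = False.
But (x4) is also a unit clause — contradiction.
That branch fails; take x2 = False instead.
From the singleton clause (¬x4), x4 = False.
From the singleton clause (¬x6), x6 = False.
From the singleton clause (x8), x8 = True.
But (¬x8) is also a unit clause — contradiction.
Either choice for x2 ends in contradiction.
So every satisfying assignment has x7 = False.

False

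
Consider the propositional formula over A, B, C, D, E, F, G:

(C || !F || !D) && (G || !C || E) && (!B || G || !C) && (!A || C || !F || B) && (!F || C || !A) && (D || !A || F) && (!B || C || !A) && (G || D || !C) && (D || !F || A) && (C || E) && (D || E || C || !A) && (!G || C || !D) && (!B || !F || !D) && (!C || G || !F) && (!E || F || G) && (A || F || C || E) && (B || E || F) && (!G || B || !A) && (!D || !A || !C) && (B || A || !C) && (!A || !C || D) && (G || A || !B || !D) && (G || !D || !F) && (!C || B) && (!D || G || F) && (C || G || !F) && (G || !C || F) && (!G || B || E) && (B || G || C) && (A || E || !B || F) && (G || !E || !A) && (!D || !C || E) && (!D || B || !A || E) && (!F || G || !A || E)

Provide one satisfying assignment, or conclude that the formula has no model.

Branch on C: set C = false.
Unit clause (E) forces E = true.
Branch on F: set F = false.
Unit clause (G) forces G = true.
Unit clause (!D) forces D = false.
Unit clause (!A) forces A = false.
Every clause is now satisfied; B is unconstrained.

A=false, B=false, C=false, D=false, E=true, F=false, G=true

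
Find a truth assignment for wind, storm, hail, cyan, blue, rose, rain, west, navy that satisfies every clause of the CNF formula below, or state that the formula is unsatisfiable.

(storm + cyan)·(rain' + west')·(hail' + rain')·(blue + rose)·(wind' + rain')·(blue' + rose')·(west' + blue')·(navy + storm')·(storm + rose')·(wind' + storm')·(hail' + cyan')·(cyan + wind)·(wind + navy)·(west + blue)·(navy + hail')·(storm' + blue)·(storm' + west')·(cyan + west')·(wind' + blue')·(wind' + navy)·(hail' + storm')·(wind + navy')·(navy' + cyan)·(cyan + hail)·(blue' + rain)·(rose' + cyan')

UNSATISFIABLE

Try storm = 1.
From the singleton clause (navy), navy = 1.
From the singleton clause (wind'), wind = 0.
That conflicts with the unit clause (wind).
Undo storm and try storm = 0.
From the singleton clause (cyan), cyan = 1.
From the singleton clause (rose'), rose = 0.
From the singleton clause (blue), blue = 1.
From the singleton clause (west'), west = 0.
From the singleton clause (hail'), hail = 0.
From the singleton clause (wind'), wind = 0.
From the singleton clause (navy), navy = 1.
That conflicts with the unit clause (navy').
Both values of storm lead to a conflict.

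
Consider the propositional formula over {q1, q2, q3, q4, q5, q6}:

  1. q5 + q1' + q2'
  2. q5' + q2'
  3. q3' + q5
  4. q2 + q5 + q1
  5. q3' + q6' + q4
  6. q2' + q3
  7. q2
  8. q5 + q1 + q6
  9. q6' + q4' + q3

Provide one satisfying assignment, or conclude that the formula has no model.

The clause (q2) is unit, so q2 = 1.
The clause (q5') is unit, so q5 = 0.
The clause (q1') is unit, so q1 = 0.
The clause (q3') is unit, so q3 = 0.
Now (q3) is unsatisfied and unit — conflict.

UNSATISFIABLE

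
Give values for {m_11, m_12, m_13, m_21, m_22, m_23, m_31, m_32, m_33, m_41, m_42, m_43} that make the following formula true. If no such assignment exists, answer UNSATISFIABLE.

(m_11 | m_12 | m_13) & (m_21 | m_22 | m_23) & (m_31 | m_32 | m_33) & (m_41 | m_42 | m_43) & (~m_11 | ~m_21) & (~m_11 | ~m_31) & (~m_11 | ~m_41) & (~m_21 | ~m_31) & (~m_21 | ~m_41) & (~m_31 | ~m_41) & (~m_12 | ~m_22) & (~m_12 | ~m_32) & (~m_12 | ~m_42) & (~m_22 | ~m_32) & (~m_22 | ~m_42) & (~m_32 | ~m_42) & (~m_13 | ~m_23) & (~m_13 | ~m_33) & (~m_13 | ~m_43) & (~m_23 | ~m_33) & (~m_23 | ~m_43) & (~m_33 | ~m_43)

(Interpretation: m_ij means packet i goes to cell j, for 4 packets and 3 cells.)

UNSATISFIABLE

Case m_11 = 0:
Case m_12 = 1:
The clause (~m_22) is unit, so m_22 = 0.
The clause (~m_32) is unit, so m_32 = 0.
The clause (~m_42) is unit, so m_42 = 0.
Case m_21 = 1:
The clause (~m_31) is unit, so m_31 = 0.
The clause (m_33) is unit, so m_33 = 1.
The clause (~m_41) is unit, so m_41 = 0.
The clause (m_43) is unit, so m_43 = 1.
That conflicts with the unit clause (~m_43).
That branch fails; take m_21 = 0 instead.
The clause (m_23) is unit, so m_23 = 1.
The clause (~m_13) is unit, so m_13 = 0.
The clause (~m_33) is unit, so m_33 = 0.
The clause (m_31) is unit, so m_31 = 1.
The clause (~m_41) is unit, so m_41 = 0.
The clause (m_43) is unit, so m_43 = 1.
That conflicts with the unit clause (~m_43).
Neither m_21 = 1 nor m_21 = 0 works.
That branch fails; take m_12 = 0 instead.
The clause (m_13) is unit, so m_13 = 1.
The clause (~m_23) is unit, so m_23 = 0.
The clause (~m_33) is unit, so m_33 = 0.
The clause (~m_43) is unit, so m_43 = 0.
Case m_21 = 1:
The clause (~m_31) is unit, so m_31 = 0.
The clause (m_32) is unit, so m_32 = 1.
The clause (~m_41) is unit, so m_41 = 0.
The clause (m_42) is unit, so m_42 = 1.
That conflicts with the unit clause (~m_42).
That branch fails; take m_21 = 0 instead.
The clause (m_22) is unit, so m_22 = 1.
The clause (~m_32) is unit, so m_32 = 0.
The clause (m_31) is unit, so m_31 = 1.
The clause (~m_41) is unit, so m_41 = 0.
The clause (m_42) is unit, so m_42 = 1.
That conflicts with the unit clause (~m_42).
Neither m_21 = 1 nor m_21 = 0 works.
Neither m_12 = 1 nor m_12 = 0 works.
That branch fails; take m_11 = 1 instead.
The clause (~m_21) is unit, so m_21 = 0.
The clause (~m_31) is unit, so m_31 = 0.
The clause (~m_41) is unit, so m_41 = 0.
Case m_22 = 1:
The clause (~m_12) is unit, so m_12 = 0.
The clause (~m_32) is unit, so m_32 = 0.
The clause (m_33) is unit, so m_33 = 1.
The clause (~m_42) is unit, so m_42 = 0.
The clause (m_43) is unit, so m_43 = 1.
That conflicts with the unit clause (~m_43).
That branch fails; take m_22 = 0 instead.
The clause (m_23) is unit, so m_23 = 1.
The clause (~m_13) is unit, so m_13 = 0.
The clause (~m_33) is unit, so m_33 = 0.
The clause (m_32) is unit, so m_32 = 1.
The clause (~m_12) is unit, so m_12 = 0.
The clause (~m_42) is unit, so m_42 = 0.
The clause (m_43) is unit, so m_43 = 1.
That conflicts with the unit clause (~m_43).
Neither m_22 = 1 nor m_22 = 0 works.
Neither m_11 = 1 nor m_11 = 0 works.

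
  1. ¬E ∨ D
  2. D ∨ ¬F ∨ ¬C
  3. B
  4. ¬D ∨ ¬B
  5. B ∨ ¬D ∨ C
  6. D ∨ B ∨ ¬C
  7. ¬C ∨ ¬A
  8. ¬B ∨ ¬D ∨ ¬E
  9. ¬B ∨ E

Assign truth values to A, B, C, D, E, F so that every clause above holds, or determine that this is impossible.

UNSATISFIABLE

The clause (B) is unit, so B = True.
The clause (¬D) is unit, so D = False.
The clause (¬E) is unit, so E = False.
Now (E) is unsatisfied and unit — conflict.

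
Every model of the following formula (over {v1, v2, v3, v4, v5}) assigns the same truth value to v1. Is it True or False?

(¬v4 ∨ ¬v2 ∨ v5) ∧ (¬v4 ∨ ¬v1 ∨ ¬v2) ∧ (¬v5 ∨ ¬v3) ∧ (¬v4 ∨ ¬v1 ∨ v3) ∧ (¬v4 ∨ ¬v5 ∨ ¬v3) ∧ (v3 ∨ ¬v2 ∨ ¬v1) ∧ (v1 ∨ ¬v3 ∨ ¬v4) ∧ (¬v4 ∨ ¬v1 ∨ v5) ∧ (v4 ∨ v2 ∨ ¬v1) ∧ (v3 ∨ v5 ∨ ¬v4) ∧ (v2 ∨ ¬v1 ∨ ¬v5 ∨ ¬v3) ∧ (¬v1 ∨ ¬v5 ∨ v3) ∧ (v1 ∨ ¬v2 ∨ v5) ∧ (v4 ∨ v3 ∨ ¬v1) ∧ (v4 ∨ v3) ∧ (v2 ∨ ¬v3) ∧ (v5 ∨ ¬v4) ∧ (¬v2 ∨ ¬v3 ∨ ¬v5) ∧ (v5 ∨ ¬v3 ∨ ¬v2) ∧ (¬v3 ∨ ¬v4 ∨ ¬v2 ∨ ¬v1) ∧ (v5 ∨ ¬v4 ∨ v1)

False

Suppose v1 = True.
Suppose v4 = False.
Unit clause (v2) forces v2 = True.
Unit clause (v3) forces v3 = True.
Unit clause (¬v5) forces v5 = False.
That conflicts with the unit clause (v5).
Backtrack on v4: now try v4 = True.
Unit clause (¬v2) forces v2 = False.
Unit clause (v3) forces v3 = True.
That conflicts with the unit clause (¬v3).
Both values of v4 lead to a conflict.
So every satisfying assignment has v1 = False.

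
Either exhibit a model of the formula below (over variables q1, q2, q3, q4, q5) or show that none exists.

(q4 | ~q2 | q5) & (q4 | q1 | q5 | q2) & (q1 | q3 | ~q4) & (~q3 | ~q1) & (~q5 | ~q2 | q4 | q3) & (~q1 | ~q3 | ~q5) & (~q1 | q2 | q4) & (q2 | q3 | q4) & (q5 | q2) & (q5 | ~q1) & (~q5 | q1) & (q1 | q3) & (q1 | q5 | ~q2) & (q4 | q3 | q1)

Try q3 = 0.
Unit clause (q1) forces q1 = 1.
Unit clause (q5) forces q5 = 1.
Try q2 = 1.
Unit clause (q4) forces q4 = 1.
Every clause now holds.

q1: 1,  q2: 1,  q3: 0,  q4: 1,  q5: 1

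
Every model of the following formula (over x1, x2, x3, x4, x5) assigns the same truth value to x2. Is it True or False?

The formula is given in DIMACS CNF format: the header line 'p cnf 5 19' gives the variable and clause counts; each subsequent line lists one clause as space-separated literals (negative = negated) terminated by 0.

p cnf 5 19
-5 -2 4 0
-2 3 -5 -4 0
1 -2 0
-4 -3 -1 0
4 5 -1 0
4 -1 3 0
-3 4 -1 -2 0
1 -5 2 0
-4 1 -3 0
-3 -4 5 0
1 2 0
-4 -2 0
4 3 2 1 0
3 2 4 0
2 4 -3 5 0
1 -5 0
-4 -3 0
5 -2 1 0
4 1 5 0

False

Suppose x2 = True.
The clause (x1) is unit, so x1 = True.
The clause (¬x4) is unit, so x4 = False.
The clause (¬x5) is unit, so x5 = False.
Now (x5) is unsatisfied and unit — conflict.
So every satisfying assignment has x2 = False.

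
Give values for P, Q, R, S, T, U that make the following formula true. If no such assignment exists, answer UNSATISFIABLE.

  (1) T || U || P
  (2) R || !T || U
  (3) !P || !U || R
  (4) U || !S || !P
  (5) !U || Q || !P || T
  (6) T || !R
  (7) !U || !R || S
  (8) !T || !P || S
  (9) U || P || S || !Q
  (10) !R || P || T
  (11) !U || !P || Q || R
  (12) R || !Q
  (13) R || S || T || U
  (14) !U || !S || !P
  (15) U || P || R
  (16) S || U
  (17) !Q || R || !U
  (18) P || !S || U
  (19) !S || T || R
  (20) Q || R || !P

P ↦ false,  Q ↦ false,  R ↦ false,  S ↦ false,  T ↦ true,  U ↦ true

Case T = true:
Case R = false:
(U) alone gives U = true.
(!P) alone gives P = false.
(!Q) alone gives Q = false.
Every clause is now satisfied; S is unconstrained.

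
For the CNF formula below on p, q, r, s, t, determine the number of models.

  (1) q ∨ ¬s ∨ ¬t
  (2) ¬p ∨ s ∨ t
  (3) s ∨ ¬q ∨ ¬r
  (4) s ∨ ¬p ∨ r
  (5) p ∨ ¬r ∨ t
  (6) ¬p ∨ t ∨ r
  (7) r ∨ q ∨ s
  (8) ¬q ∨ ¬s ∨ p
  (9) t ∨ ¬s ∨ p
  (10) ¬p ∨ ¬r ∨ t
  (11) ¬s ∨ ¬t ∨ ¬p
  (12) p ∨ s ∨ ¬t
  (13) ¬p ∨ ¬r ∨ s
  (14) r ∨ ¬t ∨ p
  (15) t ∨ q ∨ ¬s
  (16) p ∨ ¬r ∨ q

There are 2^5 = 32 truth assignments over (p, q, r, s, t).
Split on p. With p = True, the clauses containing p are satisfied and ¬p drops from the rest; 0 of the 2^4 = 16 assignments to the other variables satisfy what remains.
With p = False, by the same count on the reduced clause set, 1 assignment works.
Total: 0 + 1 = 1.

1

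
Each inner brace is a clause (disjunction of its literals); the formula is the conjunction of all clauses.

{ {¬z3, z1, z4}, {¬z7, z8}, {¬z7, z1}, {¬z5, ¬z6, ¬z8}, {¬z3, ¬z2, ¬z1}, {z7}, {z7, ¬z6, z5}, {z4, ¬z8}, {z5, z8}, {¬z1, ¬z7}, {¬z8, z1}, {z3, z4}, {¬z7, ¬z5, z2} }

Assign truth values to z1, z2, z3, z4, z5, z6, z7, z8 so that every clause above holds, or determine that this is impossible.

UNSATISFIABLE

Unit clause (z7) forces z7 = True.
Unit clause (z8) forces z8 = True.
Unit clause (z1) forces z1 = True.
But (¬z1) is also a unit clause — contradiction.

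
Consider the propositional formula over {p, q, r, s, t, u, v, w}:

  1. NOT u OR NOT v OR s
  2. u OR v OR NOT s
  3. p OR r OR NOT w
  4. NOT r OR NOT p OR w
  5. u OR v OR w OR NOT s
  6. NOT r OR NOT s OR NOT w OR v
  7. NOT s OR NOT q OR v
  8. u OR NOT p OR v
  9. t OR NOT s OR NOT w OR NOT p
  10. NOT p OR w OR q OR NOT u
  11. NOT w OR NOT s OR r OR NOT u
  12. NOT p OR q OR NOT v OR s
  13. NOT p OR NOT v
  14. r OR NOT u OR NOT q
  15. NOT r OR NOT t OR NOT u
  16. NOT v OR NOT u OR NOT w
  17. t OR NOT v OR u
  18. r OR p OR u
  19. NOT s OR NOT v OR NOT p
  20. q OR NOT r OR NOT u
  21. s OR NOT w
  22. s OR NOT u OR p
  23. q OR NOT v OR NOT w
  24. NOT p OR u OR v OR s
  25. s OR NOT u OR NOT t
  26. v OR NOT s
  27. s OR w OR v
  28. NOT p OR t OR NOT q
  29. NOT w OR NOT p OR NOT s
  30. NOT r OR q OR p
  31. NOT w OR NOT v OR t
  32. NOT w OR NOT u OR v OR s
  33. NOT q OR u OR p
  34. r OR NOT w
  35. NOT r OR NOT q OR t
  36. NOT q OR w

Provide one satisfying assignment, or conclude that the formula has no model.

Try p = false.
Try r = false.
From the singleton clause (NOT w), w = false.
From the singleton clause (u), u = true.
From the singleton clause (NOT q), q = false.
From the singleton clause (s), s = true.
From the singleton clause (v), v = true.
No clause remains; t is free.

p: false; q: false; r: false; s: true; t: false; u: true; v: true; w: false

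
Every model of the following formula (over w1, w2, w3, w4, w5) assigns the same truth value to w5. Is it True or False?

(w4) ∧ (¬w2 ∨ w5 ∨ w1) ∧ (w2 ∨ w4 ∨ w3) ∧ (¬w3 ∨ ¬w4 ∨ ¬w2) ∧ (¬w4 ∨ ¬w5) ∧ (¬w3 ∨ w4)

False

Suppose w5 = True.
The clause (w4) is unit, so w4 = True.
But (¬w4) is also a unit clause — contradiction.
So every satisfying assignment has w5 = False.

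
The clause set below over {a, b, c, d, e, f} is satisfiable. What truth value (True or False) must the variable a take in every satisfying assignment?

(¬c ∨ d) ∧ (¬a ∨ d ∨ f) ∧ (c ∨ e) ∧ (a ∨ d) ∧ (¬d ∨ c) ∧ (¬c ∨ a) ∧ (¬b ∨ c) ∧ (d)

Suppose a = False.
The clause (d) is unit, so d = True.
The clause (c) is unit, so c = True.
Now (¬c) is unsatisfied and unit — conflict.
So every satisfying assignment has a = True.

True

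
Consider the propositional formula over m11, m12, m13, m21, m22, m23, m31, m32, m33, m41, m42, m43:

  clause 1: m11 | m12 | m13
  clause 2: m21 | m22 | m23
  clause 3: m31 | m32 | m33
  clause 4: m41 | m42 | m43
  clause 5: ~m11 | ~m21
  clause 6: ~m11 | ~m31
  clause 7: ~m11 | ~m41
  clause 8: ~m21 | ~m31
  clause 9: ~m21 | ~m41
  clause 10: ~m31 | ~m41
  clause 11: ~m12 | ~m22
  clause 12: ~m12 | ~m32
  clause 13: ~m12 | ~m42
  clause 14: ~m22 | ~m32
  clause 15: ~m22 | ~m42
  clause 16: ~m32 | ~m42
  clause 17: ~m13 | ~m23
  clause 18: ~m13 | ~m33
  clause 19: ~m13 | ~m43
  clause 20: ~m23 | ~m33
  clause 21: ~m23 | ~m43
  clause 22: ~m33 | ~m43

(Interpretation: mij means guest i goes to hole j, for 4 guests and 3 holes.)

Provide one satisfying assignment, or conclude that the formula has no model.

Case m11 = 0:
Case m12 = 1:
The clause (~m22) is unit, so m22 = 0.
The clause (~m32) is unit, so m32 = 0.
The clause (~m42) is unit, so m42 = 0.
Case m21 = 1:
The clause (~m31) is unit, so m31 = 0.
The clause (m33) is unit, so m33 = 1.
The clause (~m41) is unit, so m41 = 0.
The clause (m43) is unit, so m43 = 1.
That conflicts with the unit clause (~m43).
Undo m21 and try m21 = 0.
The clause (m23) is unit, so m23 = 1.
The clause (~m13) is unit, so m13 = 0.
The clause (~m33) is unit, so m33 = 0.
The clause (m31) is unit, so m31 = 1.
The clause (~m41) is unit, so m41 = 0.
The clause (m43) is unit, so m43 = 1.
That conflicts with the unit clause (~m43).
Both values of m21 lead to a conflict.
Undo m12 and try m12 = 0.
The clause (m13) is unit, so m13 = 1.
The clause (~m23) is unit, so m23 = 0.
The clause (~m33) is unit, so m33 = 0.
The clause (~m43) is unit, so m43 = 0.
Case m21 = 1:
The clause (~m31) is unit, so m31 = 0.
The clause (m32) is unit, so m32 = 1.
The clause (~m41) is unit, so m41 = 0.
The clause (m42) is unit, so m42 = 1.
That conflicts with the unit clause (~m42).
Undo m21 and try m21 = 0.
The clause (m22) is unit, so m22 = 1.
The clause (~m32) is unit, so m32 = 0.
The clause (m31) is unit, so m31 = 1.
The clause (~m41) is unit, so m41 = 0.
The clause (m42) is unit, so m42 = 1.
That conflicts with the unit clause (~m42).
Both values of m21 lead to a conflict.
Both values of m12 lead to a conflict.
Undo m11 and try m11 = 1.
The clause (~m21) is unit, so m21 = 0.
The clause (~m31) is unit, so m31 = 0.
The clause (~m41) is unit, so m41 = 0.
Case m22 = 1:
The clause (~m12) is unit, so m12 = 0.
The clause (~m32) is unit, so m32 = 0.
The clause (m33) is unit, so m33 = 1.
The clause (~m42) is unit, so m42 = 0.
The clause (m43) is unit, so m43 = 1.
That conflicts with the unit clause (~m43).
Undo m22 and try m22 = 0.
The clause (m23) is unit, so m23 = 1.
The clause (~m13) is unit, so m13 = 0.
The clause (~m33) is unit, so m33 = 0.
The clause (m32) is unit, so m32 = 1.
The clause (~m12) is unit, so m12 = 0.
The clause (~m42) is unit, so m42 = 0.
The clause (m43) is unit, so m43 = 1.
That conflicts with the unit clause (~m43).
Both values of m22 lead to a conflict.
Both values of m11 lead to a conflict.

UNSATISFIABLE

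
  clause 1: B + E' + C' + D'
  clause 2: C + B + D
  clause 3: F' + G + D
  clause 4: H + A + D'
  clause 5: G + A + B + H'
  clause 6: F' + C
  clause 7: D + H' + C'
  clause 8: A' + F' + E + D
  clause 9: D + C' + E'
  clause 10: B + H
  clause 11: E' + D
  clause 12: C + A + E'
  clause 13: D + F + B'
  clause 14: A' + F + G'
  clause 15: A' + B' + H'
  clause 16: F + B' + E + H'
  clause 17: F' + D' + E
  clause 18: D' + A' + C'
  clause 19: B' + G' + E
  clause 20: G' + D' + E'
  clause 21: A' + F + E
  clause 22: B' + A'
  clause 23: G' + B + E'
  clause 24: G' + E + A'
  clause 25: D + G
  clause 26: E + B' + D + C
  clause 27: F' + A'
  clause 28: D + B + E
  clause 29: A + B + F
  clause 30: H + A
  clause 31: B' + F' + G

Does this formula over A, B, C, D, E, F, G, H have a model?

Yes

Branch on F: set F = 0.
Branch on B: set B = 1.
From the singleton clause (D), D = 1.
From the singleton clause (A'), A = 0.
From the singleton clause (H), H = 1.
From the singleton clause (E), E = 1.
From the singleton clause (C), C = 1.
From the singleton clause (G'), G = 0.
This assignment satisfies each clause.
A satisfying assignment: A=0; B=1; C=1; D=1; E=1; F=0; G=0; H=1.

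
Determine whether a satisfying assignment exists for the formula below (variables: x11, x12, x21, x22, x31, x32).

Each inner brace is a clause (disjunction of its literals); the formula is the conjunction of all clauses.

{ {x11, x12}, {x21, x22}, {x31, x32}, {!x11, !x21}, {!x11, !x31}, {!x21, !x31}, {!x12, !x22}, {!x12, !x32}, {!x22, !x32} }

Unsatisfiable

Suppose x11 = true.
(!x21) alone gives x21 = false.
(x22) alone gives x22 = true.
(!x31) alone gives x31 = false.
(x32) alone gives x32 = true.
That conflicts with the unit clause (!x32).
That branch fails; take x11 = false instead.
(x12) alone gives x12 = true.
(!x22) alone gives x22 = false.
(x21) alone gives x21 = true.
(!x31) alone gives x31 = false.
(x32) alone gives x32 = true.
That conflicts with the unit clause (!x32).
Either choice for x11 ends in contradiction.
No assignment satisfies every clause.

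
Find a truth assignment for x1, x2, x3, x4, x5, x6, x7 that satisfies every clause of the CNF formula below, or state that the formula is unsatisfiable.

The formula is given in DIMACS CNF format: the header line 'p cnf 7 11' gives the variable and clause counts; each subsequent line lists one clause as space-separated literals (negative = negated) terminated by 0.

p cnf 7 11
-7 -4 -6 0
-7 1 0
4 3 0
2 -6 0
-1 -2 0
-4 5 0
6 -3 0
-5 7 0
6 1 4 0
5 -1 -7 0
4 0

From the singleton clause (x4), x4 = True.
From the singleton clause (x5), x5 = True.
From the singleton clause (x7), x7 = True.
From the singleton clause (¬x6), x6 = False.
From the singleton clause (x1), x1 = True.
From the singleton clause (¬x2), x2 = False.
From the singleton clause (¬x3), x3 = False.
All clauses are satisfied.

x1: True,  x2: False,  x3: False,  x4: True,  x5: True,  x6: False,  x7: True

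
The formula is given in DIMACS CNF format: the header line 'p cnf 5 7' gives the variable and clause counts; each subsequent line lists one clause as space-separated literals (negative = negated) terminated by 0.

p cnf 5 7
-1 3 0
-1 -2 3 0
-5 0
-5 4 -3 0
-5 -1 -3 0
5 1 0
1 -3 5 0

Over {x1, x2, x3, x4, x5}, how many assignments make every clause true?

There are 2^5 = 32 truth assignments over (x1, x2, x3, x4, x5).
Split on x1. With x1 = True, the clauses containing x1 are satisfied and ¬x1 drops from the rest; 4 of the 2^4 = 16 assignments to the other variables satisfy what remains.
With x1 = False, by the same count on the reduced clause set, 0 assignments work.
Total: 4 + 0 = 4.

4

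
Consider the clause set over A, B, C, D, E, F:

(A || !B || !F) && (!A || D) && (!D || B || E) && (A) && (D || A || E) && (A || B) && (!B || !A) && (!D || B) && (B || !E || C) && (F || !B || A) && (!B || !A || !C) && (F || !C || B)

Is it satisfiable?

Unit clause (A) forces A = true.
Unit clause (D) forces D = true.
Unit clause (!B) forces B = false.
That conflicts with the unit clause (B).
No assignment satisfies every clause.

No, unsatisfiable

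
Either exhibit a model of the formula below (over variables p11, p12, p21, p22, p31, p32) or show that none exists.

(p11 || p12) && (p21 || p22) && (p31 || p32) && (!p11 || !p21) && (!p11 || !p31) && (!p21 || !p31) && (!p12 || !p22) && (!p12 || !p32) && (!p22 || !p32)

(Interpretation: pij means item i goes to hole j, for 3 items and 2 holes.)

UNSATISFIABLE

Case p11 = true:
From the singleton clause (!p21), p21 = false.
From the singleton clause (p22), p22 = true.
From the singleton clause (!p31), p31 = false.
From the singleton clause (p32), p32 = true.
Now (!p32) is unsatisfied and unit — conflict.
That branch fails; take p11 = false instead.
From the singleton clause (p12), p12 = true.
From the singleton clause (!p22), p22 = false.
From the singleton clause (p21), p21 = true.
From the singleton clause (!p31), p31 = false.
From the singleton clause (p32), p32 = true.
Now (!p32) is unsatisfied and unit — conflict.
Either choice for p11 ends in contradiction.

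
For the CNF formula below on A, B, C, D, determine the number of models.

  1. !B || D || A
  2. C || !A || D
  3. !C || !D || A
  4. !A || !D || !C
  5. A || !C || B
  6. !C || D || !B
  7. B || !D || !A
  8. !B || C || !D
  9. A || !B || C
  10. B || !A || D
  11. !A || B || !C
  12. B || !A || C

There are 2^4 = 16 truth assignments over (A, B, C, D).
Check each against the 12 clauses (columns in the order A, B, C, D):
  F F F F  ✓ satisfies all
  F F F T  ✓ satisfies all
  F F T F  ✗ fails (A || !C || B)
  F F T T  ✗ fails (!C || !D || A)
  F T F F  ✗ fails (!B || D || A)
  F T F T  ✗ fails (!B || C || !D)
  F T T F  ✗ fails (!B || D || A)
  F T T T  ✗ fails (!C || !D || A)
  T F F F  ✗ fails (C || !A || D)
  T F F T  ✗ fails (B || !D || !A)
  T F T F  ✗ fails (B || !A || D)
  T F T T  ✗ fails (!A || !D || !C)
  T T F F  ✗ fails (C || !A || D)
  T T F T  ✗ fails (!B || C || !D)
  T T T F  ✗ fails (!C || D || !B)
  T T T T  ✗ fails (!A || !D || !C)
2 of the 16 rows are models.

2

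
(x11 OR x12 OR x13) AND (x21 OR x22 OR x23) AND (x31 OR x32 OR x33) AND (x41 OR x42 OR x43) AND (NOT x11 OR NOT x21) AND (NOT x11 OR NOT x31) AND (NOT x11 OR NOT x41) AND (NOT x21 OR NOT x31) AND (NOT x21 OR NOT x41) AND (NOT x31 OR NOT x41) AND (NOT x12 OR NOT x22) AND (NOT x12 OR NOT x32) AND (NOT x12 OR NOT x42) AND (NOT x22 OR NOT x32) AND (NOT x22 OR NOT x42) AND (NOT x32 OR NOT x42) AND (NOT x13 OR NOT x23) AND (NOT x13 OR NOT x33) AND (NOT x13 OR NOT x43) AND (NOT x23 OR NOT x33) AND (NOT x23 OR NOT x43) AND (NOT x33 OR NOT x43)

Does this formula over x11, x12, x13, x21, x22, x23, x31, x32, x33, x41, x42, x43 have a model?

Unsatisfiable

Branch on x11: set x11 = false.
Branch on x12: set x12 = true.
From the singleton clause (NOT x22), x22 = false.
From the singleton clause (NOT x32), x32 = false.
From the singleton clause (NOT x42), x42 = false.
Branch on x21: set x21 = true.
From the singleton clause (NOT x31), x31 = false.
From the singleton clause (x33), x33 = true.
From the singleton clause (NOT x41), x41 = false.
From the singleton clause (x43), x43 = true.
Now (NOT x43) is unsatisfied and unit — conflict.
So x21 must be the other value — set x21 = false.
From the singleton clause (x23), x23 = true.
From the singleton clause (NOT x13), x13 = false.
From the singleton clause (NOT x33), x33 = false.
From the singleton clause (x31), x31 = true.
From the singleton clause (NOT x41), x41 = false.
From the singleton clause (x43), x43 = true.
Now (NOT x43) is unsatisfied and unit — conflict.
Either choice for x21 ends in contradiction.
So x12 must be the other value — set x12 = false.
From the singleton clause (x13), x13 = true.
From the singleton clause (NOT x23), x23 = false.
From the singleton clause (NOT x33), x33 = false.
From the singleton clause (NOT x43), x43 = false.
Branch on x21: set x21 = true.
From the singleton clause (NOT x31), x31 = false.
From the singleton clause (x32), x32 = true.
From the singleton clause (NOT x41), x41 = false.
From the singleton clause (x42), x42 = true.
Now (NOT x42) is unsatisfied and unit — conflict.
So x21 must be the other value — set x21 = false.
From the singleton clause (x22), x22 = true.
From the singleton clause (NOT x32), x32 = false.
From the singleton clause (x31), x31 = true.
From the singleton clause (NOT x41), x41 = false.
From the singleton clause (x42), x42 = true.
Now (NOT x42) is unsatisfied and unit — conflict.
Either choice for x21 ends in contradiction.
Either choice for x12 ends in contradiction.
So x11 must be the other value — set x11 = true.
From the singleton clause (NOT x21), x21 = false.
From the singleton clause (NOT x31), x31 = false.
From the singleton clause (NOT x41), x41 = false.
Branch on x22: set x22 = true.
From the singleton clause (NOT x12), x12 = false.
From the singleton clause (NOT x32), x32 = false.
From the singleton clause (x33), x33 = true.
From the singleton clause (NOT x42), x42 = false.
From the singleton clause (x43), x43 = true.
Now (NOT x43) is unsatisfied and unit — conflict.
So x22 must be the other value — set x22 = false.
From the singleton clause (x23), x23 = true.
From the singleton clause (NOT x13), x13 = false.
From the singleton clause (NOT x33), x33 = false.
From the singleton clause (x32), x32 = true.
From the singleton clause (NOT x12), x12 = false.
From the singleton clause (NOT x42), x42 = false.
From the singleton clause (x43), x43 = true.
Now (NOT x43) is unsatisfied and unit — conflict.
Either choice for x22 ends in contradiction.
Either choice for x11 ends in contradiction.
No assignment satisfies every clause.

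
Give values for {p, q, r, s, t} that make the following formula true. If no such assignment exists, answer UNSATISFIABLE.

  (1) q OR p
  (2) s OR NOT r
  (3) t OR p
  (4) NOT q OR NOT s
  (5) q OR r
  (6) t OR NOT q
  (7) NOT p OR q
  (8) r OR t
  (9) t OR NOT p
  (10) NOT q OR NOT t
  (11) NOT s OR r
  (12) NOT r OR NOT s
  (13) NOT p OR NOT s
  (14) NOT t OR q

UNSATISFIABLE

Suppose q = true.
(NOT s) alone gives s = false.
(NOT r) alone gives r = false.
(t) alone gives t = true.
That conflicts with the unit clause (NOT t).
Undo q and try q = false.
(p) alone gives p = true.
That conflicts with the unit clause (NOT p).
Both values of q lead to a conflict.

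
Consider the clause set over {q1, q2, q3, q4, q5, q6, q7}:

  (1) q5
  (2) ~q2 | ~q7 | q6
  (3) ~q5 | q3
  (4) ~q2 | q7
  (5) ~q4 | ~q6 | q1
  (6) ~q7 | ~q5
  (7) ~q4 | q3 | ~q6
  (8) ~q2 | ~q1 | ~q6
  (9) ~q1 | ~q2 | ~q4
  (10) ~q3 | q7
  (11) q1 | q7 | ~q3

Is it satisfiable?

Unit clause (q5) forces q5 = 1.
Unit clause (q3) forces q3 = 1.
Unit clause (~q7) forces q7 = 0.
Now (q7) is unsatisfied and unit — conflict.
No assignment satisfies every clause.

Unsatisfiable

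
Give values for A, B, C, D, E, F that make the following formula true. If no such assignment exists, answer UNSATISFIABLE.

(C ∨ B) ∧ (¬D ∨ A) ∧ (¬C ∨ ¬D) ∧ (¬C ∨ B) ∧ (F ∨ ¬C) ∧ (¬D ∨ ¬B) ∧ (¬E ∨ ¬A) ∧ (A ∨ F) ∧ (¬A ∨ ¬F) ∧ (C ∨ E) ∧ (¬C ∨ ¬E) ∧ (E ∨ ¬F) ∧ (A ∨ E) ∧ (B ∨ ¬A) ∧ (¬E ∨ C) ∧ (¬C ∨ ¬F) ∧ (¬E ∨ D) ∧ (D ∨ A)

UNSATISFIABLE

Suppose C = True.
Unit clause (¬D) forces D = False.
Unit clause (B) forces B = True.
Unit clause (F) forces F = True.
That conflicts with the unit clause (¬F).
Backtrack on C: now try C = False.
Unit clause (B) forces B = True.
Unit clause (¬D) forces D = False.
Unit clause (E) forces E = True.
That conflicts with the unit clause (¬E).
Either choice for C ends in contradiction.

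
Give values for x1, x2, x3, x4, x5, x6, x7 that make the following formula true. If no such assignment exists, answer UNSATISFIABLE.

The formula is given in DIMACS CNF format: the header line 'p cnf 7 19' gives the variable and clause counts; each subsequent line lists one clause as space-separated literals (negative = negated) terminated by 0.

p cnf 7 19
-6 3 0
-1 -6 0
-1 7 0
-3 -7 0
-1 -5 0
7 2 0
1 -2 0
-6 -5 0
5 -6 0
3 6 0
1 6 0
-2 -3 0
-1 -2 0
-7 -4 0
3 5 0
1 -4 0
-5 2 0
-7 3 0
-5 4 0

Case x6 = False:
The clause (x3) is unit, so x3 = True.
The clause (¬x7) is unit, so x7 = False.
The clause (¬x1) is unit, so x1 = False.
Now (x1) is unsatisfied and unit — conflict.
So x6 must be the other value — set x6 = True.
The clause (x3) is unit, so x3 = True.
The clause (¬x1) is unit, so x1 = False.
The clause (¬x7) is unit, so x7 = False.
The clause (x2) is unit, so x2 = True.
Now (¬x2) is unsatisfied and unit — conflict.
Neither x6 = True nor x6 = False works.

UNSATISFIABLE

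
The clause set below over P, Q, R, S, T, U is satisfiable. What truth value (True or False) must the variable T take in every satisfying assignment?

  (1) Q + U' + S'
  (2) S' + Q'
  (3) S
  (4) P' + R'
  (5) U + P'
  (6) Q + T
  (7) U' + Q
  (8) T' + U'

True

Suppose T = 0.
Unit clause (S) forces S = 1.
Unit clause (Q') forces Q = 0.
Now (Q) is unsatisfied and unit — conflict.
So every satisfying assignment has T = True.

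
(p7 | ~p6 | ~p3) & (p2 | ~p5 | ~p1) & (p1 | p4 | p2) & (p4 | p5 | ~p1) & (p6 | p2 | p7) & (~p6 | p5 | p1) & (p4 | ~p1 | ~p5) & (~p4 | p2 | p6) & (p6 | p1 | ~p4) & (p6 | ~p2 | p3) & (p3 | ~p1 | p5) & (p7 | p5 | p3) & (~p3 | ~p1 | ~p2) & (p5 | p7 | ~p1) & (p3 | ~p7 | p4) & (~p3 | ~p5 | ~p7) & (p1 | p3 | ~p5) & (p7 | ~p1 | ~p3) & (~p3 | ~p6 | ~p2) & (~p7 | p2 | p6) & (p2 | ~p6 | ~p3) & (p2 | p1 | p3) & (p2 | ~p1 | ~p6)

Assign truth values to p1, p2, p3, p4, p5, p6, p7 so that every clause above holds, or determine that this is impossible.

p1 ↦ 0, p2 ↦ 1, p3 ↦ 1, p4 ↦ 0, p5 ↦ 1, p6 ↦ 0, p7 ↦ 0

Branch on p7: set p7 = 0.
Branch on p6: set p6 = 0.
Unit clause (p2) forces p2 = 1.
Unit clause (p3) forces p3 = 1.
Unit clause (~p1) forces p1 = 0.
Unit clause (~p4) forces p4 = 0.
Every clause is now satisfied; p5 is unconstrained.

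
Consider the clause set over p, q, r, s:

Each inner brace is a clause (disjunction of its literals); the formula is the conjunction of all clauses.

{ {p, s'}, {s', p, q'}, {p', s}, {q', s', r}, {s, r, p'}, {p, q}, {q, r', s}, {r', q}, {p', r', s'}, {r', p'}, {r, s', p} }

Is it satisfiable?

Yes

Try p = 0.
The clause (s') is unit, so s = 0.
The clause (q) is unit, so q = 1.
All clauses hold; r can take either value.
A satisfying assignment: p=0, q=1, r=1, s=0.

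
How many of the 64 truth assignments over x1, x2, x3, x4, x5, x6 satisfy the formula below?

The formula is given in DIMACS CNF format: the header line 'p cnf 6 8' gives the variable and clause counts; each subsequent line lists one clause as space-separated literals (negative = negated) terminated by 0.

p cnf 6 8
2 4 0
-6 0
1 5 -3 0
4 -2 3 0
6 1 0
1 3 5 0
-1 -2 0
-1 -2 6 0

There are 2^6 = 64 truth assignments over (x1, x2, x3, x4, x5, x6).
Split on x5. With x5 = True, the clauses containing x5 are satisfied and ¬x5 drops from the rest; 2 of the 2^5 = 32 assignments to the other variables satisfy what remains.
With x5 = False, by the same count on the reduced clause set, 2 assignments work.
Total: 2 + 2 = 4.

4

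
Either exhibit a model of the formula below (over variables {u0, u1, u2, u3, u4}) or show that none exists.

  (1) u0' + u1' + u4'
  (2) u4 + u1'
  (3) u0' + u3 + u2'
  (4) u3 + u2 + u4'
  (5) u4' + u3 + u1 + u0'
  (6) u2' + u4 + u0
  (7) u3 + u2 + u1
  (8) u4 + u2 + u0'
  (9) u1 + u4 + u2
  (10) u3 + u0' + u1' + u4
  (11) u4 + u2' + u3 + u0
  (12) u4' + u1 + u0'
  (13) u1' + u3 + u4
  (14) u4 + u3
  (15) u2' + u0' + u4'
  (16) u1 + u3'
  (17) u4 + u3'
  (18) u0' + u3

Case u4 = 1:
Case u0 = 0:
Case u3 = 0:
Unit clause (u2) forces u2 = 1.
No clause remains; u1 is free.

u0: 0, u1: 1, u2: 1, u3: 0, u4: 1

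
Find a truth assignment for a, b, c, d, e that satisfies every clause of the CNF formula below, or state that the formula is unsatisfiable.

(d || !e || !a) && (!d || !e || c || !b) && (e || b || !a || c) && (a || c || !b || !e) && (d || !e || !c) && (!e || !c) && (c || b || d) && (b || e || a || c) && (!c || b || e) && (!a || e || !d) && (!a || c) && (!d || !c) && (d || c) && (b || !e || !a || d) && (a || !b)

Case e = false:
Case c = true:
Unit clause (b) forces b = true.
Unit clause (!d) forces d = false.
Unit clause (a) forces a = true.
All clauses are satisfied.

a=true; b=true; c=true; d=false; e=false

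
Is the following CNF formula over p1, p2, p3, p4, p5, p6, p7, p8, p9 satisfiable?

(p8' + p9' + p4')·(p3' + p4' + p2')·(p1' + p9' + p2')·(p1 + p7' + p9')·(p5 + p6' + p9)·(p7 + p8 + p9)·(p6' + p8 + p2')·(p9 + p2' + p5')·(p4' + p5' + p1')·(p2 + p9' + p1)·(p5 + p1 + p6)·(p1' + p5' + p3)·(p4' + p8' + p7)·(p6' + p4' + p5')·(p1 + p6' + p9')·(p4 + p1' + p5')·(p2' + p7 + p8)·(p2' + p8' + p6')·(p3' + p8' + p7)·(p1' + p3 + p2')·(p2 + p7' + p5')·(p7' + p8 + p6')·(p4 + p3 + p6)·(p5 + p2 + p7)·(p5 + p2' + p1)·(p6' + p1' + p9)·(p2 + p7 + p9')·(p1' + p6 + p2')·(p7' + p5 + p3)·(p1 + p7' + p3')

Try p8 = 1.
Try p9 = 1.
(p4') alone gives p4 = 0.
Try p1 = 1.
(p2') alone gives p2 = 0.
(p5') alone gives p5 = 0.
(p7) alone gives p7 = 1.
(p3) alone gives p3 = 1.
All clauses hold; p6 can take either value.
A satisfying assignment: p1 ↦ 1, p2 ↦ 0, p3 ↦ 1, p4 ↦ 0, p5 ↦ 0, p6 ↦ 1, p7 ↦ 1, p8 ↦ 1, p9 ↦ 1.

Yes, satisfiable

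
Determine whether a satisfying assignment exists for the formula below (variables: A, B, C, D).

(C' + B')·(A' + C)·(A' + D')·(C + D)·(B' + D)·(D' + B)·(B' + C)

Try C = 1.
The clause (B') is unit, so B = 0.
The clause (D') is unit, so D = 0.
All clauses hold; A can take either value.
A satisfying assignment: A=0,  B=0,  C=1,  D=0.

Satisfiable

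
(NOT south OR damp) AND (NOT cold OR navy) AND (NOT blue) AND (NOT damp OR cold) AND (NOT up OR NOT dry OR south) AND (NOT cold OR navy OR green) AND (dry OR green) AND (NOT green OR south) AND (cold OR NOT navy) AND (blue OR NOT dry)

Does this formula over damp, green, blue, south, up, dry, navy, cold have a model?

Yes

(NOT blue) alone gives blue = false.
(NOT dry) alone gives dry = false.
(green) alone gives green = true.
(south) alone gives south = true.
(damp) alone gives damp = true.
(cold) alone gives cold = true.
(navy) alone gives navy = true.
No clause remains; up is free.
A satisfying assignment: damp ↦ true, green ↦ true, blue ↦ false, south ↦ true, up ↦ true, dry ↦ false, navy ↦ true, cold ↦ true.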